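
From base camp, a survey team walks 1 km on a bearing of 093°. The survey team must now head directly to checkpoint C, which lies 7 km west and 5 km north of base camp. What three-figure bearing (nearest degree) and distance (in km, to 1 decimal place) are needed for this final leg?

Leg 1 (093°, 1 km): east 1 sin 93° = 1.00, north 1 cos 93° = -0.05
Current position: (1.00, -0.05). Target: (-7, 5). Remaining: Δeast = -8.00, Δnorth = 5.05.
Bearing = atan2(-8.00, 5.05) mod 360° = 302.28°; distance = √((-8.00)² + (5.05)²) = 9.461 km.

302°, 9.5 km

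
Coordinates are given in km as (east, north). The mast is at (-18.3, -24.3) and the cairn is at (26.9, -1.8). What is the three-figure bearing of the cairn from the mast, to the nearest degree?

064°

Δeast = 26.9 − -18.3 = 45.20; Δnorth = -1.8 − -24.3 = 22.50.
Bearing = atan2(Δeast, Δnorth) mod 360° = 63.54° ≈ 064°.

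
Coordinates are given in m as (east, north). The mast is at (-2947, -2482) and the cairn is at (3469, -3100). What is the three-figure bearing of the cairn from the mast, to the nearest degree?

Δeast = 3469 − -2947 = 6416.00; Δnorth = -3100 − -2482 = -618.00.
Bearing = atan2(Δeast, Δnorth) mod 360° = 95.50° ≈ 096°.

096°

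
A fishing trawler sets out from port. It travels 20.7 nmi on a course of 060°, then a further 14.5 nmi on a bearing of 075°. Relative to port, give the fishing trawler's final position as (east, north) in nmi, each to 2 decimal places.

Leg 1 (060°, 20.7 nmi): east 20.7 sin 60° = 17.93, north 20.7 cos 60° = 10.35
Leg 2 (075°, 14.5 nmi): east 14.5 sin 75° = 14.01, north 14.5 cos 75° = 3.75
Summing: 31.93 nmi east, 14.10 nmi north → (31.93, 14.10).

(31.93, 14.10)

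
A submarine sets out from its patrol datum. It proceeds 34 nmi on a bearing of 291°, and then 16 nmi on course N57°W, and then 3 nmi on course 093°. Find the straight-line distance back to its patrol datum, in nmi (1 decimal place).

47.0 nmi

Leg 1 (291°, 34 nmi): east 34 sin 291° = -31.74, north 34 cos 291° = 12.18
Leg 2 (N57°W, 16 nmi): east 16 sin 303° = -13.42, north 16 cos 303° = 8.71
Leg 3 (093°, 3 nmi): east 3 sin 93° = 3.00, north 3 cos 93° = -0.16
Net: -42.16 east, 20.74 north. Distance = √((-42.16)² + (20.74)²) = 46.990 nmi.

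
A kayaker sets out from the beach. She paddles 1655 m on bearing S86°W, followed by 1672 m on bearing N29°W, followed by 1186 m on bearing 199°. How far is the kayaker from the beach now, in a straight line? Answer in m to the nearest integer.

2857 m

Leg 1 (S86°W, 1655 m): east 1655 sin 266° = -1650.97, north 1655 cos 266° = -115.45
Leg 2 (N29°W, 1672 m): east 1672 sin 331° = -810.60, north 1672 cos 331° = 1462.36
Leg 3 (199°, 1186 m): east 1186 sin 199° = -386.12, north 1186 cos 199° = -1121.39
Net: -2847.69 east, 225.53 north. Distance = √((-2847.69)² + (225.53)²) = 2856.611 m.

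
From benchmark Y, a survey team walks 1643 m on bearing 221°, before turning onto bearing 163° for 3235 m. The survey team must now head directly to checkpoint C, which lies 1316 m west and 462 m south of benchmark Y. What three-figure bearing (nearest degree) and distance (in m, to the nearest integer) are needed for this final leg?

Leg 1 (221°, 1643 m): east 1643 sin 221° = -1077.90, north 1643 cos 221° = -1239.99
Leg 2 (163°, 3235 m): east 3235 sin 163° = 945.82, north 3235 cos 163° = -3093.65
Current position: (-132.08, -4333.63). Target: (-1316, -462). Remaining: Δeast = -1183.92, Δnorth = 3871.63.
Bearing = atan2(-1183.92, 3871.63) mod 360° = 343.00°; distance = √((-1183.92)² + (3871.63)²) = 4048.606 m.

343°, 4049 m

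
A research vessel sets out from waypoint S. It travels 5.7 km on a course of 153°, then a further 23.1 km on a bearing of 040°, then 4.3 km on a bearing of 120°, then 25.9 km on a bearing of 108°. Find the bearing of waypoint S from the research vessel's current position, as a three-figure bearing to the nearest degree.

Leg 1 (153°, 5.7 km): east 5.7 sin 153° = 2.59, north 5.7 cos 153° = -5.08
Leg 2 (040°, 23.1 km): east 23.1 sin 40° = 14.85, north 23.1 cos 40° = 17.70
Leg 3 (120°, 4.3 km): east 4.3 sin 120° = 3.72, north 4.3 cos 120° = -2.15
Leg 4 (108°, 25.9 km): east 25.9 sin 108° = 24.63, north 25.9 cos 108° = -8.00
Net displacement: 45.79 east, 2.46 north. Direction back to start is (-45.79, -2.46): bearing = atan2(-45.79, -2.46) mod 360° = 266.92° ≈ 267°.

267°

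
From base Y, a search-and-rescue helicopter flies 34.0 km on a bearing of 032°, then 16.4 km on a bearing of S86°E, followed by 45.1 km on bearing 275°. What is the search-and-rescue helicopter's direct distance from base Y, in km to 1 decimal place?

33.3 km

Leg 1 (032°, 34.0 km): east 34.0 sin 32° = 18.02, north 34.0 cos 32° = 28.83
Leg 2 (S86°E, 16.4 km): east 16.4 sin 94° = 16.36, north 16.4 cos 94° = -1.14
Leg 3 (275°, 45.1 km): east 45.1 sin 275° = -44.93, north 45.1 cos 275° = 3.93
Net: -10.55 east, 31.62 north. Distance = √((-10.55)² + (31.62)²) = 33.334 km.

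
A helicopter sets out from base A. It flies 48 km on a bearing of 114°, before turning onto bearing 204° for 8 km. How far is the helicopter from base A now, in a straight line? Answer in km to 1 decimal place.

Leg 1 (114°, 48 km): east 48 sin 114° = 43.85, north 48 cos 114° = -19.52
Leg 2 (204°, 8 km): east 8 sin 204° = -3.25, north 8 cos 204° = -7.31
Net: 40.60 east, -26.83 north. Distance = √((40.60)² + (-26.83)²) = 48.662 km.

48.7 km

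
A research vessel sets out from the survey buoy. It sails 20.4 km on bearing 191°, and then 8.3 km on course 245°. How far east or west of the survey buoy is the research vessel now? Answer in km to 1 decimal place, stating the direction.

Leg 1 (191°, 20.4 km): east 20.4 sin 191° = -3.89, north 20.4 cos 191° = -20.03
Leg 2 (245°, 8.3 km): east 8.3 sin 245° = -7.52, north 8.3 cos 245° = -3.51
Net east component: -11.41 km.

11.4 km west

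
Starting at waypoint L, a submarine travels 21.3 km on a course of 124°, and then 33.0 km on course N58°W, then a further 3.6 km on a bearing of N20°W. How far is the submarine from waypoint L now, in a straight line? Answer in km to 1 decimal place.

Leg 1 (124°, 21.3 km): east 21.3 sin 124° = 17.66, north 21.3 cos 124° = -11.91
Leg 2 (N58°W, 33.0 km): east 33.0 sin 302° = -27.99, north 33.0 cos 302° = 17.49
Leg 3 (N20°W, 3.6 km): east 3.6 sin 340° = -1.23, north 3.6 cos 340° = 3.38
Net: -11.56 east, 8.96 north. Distance = √((-11.56)² + (8.96)²) = 14.624 km.

14.6 km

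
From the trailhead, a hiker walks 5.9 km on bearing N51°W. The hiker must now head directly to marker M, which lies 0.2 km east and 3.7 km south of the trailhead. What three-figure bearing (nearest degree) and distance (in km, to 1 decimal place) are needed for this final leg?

Leg 1 (N51°W, 5.9 km): east 5.9 sin 309° = -4.59, north 5.9 cos 309° = 3.71
Current position: (-4.59, 3.71). Target: (0.2, -3.7). Remaining: Δeast = 4.79, Δnorth = -7.41.
Bearing = atan2(4.79, -7.41) mod 360° = 147.16°; distance = √((4.79)² + (-7.41)²) = 8.823 km.

147°, 8.8 km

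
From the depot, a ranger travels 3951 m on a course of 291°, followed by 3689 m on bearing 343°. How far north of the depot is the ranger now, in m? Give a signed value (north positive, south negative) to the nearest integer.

Leg 1 (291°, 3951 m): east 3951 sin 291° = -3688.58, north 3951 cos 291° = 1415.91
Leg 2 (343°, 3689 m): east 3689 sin 343° = -1078.56, north 3689 cos 343° = 3527.81
Net north component: 4943.72 m.

4944 m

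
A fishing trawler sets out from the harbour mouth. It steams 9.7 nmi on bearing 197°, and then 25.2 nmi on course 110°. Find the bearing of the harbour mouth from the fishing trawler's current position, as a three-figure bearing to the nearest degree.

Leg 1 (197°, 9.7 nmi): east 9.7 sin 197° = -2.84, north 9.7 cos 197° = -9.28
Leg 2 (110°, 25.2 nmi): east 25.2 sin 110° = 23.68, north 25.2 cos 110° = -8.62
Net displacement: 20.84 east, -17.90 north. Direction back to start is (-20.84, 17.90): bearing = atan2(-20.84, 17.90) mod 360° = 310.65° ≈ 311°.

311°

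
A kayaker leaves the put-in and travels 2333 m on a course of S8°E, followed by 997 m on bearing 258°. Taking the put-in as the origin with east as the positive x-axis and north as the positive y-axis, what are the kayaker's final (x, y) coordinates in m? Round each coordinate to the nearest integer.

(-651, -2518)

Leg 1 (S8°E, 2333 m): east 2333 sin 172° = 324.69, north 2333 cos 172° = -2310.30
Leg 2 (258°, 997 m): east 997 sin 258° = -975.21, north 997 cos 258° = -207.29
Summing: -650.52 m east, -2517.58 m north → (-651, -2518).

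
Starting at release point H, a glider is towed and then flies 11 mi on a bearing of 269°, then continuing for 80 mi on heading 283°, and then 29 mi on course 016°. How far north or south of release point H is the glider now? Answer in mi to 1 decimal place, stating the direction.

Leg 1 (269°, 11 mi): east 11 sin 269° = -11.00, north 11 cos 269° = -0.19
Leg 2 (283°, 80 mi): east 80 sin 283° = -77.95, north 80 cos 283° = 18.00
Leg 3 (016°, 29 mi): east 29 sin 16° = 7.99, north 29 cos 16° = 27.88
Net north component: 45.68 mi.

45.7 mi north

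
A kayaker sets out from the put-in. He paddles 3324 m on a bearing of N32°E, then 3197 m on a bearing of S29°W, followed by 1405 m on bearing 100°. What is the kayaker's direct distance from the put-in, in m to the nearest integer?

1610 m

Leg 1 (N32°E, 3324 m): east 3324 sin 32° = 1761.45, north 3324 cos 32° = 2818.91
Leg 2 (S29°W, 3197 m): east 3197 sin 209° = -1549.94, north 3197 cos 209° = -2796.16
Leg 3 (100°, 1405 m): east 1405 sin 100° = 1383.65, north 1405 cos 100° = -243.98
Net: 1595.17 east, -221.22 north. Distance = √((1595.17)² + (-221.22)²) = 1610.437 m.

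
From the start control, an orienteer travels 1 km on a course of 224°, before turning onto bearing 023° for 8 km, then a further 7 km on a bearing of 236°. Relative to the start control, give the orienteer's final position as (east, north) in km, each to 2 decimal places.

(-3.37, 2.73)

Leg 1 (224°, 1 km): east 1 sin 224° = -0.69, north 1 cos 224° = -0.72
Leg 2 (023°, 8 km): east 8 sin 23° = 3.13, north 8 cos 23° = 7.36
Leg 3 (236°, 7 km): east 7 sin 236° = -5.80, north 7 cos 236° = -3.91
Summing: -3.37 km east, 2.73 km north → (-3.37, 2.73).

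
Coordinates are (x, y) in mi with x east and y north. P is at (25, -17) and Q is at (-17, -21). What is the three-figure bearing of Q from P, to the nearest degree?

Δeast = -17 − 25 = -42.00; Δnorth = -21 − -17 = -4.00.
Bearing = atan2(Δeast, Δnorth) mod 360° = 264.56° ≈ 265°.

265°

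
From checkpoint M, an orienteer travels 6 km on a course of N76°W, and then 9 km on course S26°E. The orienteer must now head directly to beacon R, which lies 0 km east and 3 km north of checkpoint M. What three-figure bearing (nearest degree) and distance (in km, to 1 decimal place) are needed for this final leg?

Leg 1 (N76°W, 6 km): east 6 sin 284° = -5.82, north 6 cos 284° = 1.45
Leg 2 (S26°E, 9 km): east 9 sin 154° = 3.95, north 9 cos 154° = -8.09
Current position: (-1.88, -6.64). Target: (0, 3). Remaining: Δeast = 1.88, Δnorth = 9.64.
Bearing = atan2(1.88, 9.64) mod 360° = 11.02°; distance = √((1.88)² + (9.64)²) = 9.819 km.

011°, 9.8 km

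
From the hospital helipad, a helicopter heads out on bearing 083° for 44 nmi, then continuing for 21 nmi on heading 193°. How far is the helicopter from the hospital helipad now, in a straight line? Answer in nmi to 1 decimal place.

Leg 1 (083°, 44 nmi): east 44 sin 83° = 43.67, north 44 cos 83° = 5.36
Leg 2 (193°, 21 nmi): east 21 sin 193° = -4.72, north 21 cos 193° = -20.46
Net: 38.95 east, -15.10 north. Distance = √((38.95)² + (-15.10)²) = 41.773 nmi.

41.8 nmi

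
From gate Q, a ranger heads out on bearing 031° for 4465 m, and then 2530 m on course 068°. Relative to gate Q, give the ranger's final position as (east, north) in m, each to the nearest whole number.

Leg 1 (031°, 4465 m): east 4465 sin 31° = 2299.65, north 4465 cos 31° = 3827.25
Leg 2 (068°, 2530 m): east 2530 sin 68° = 2345.78, north 2530 cos 68° = 947.75
Summing: 4645.42 m east, 4775.01 m north → (4645, 4775).

(4645, 4775)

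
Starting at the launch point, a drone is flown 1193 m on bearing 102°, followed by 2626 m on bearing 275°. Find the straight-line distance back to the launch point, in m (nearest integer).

1449 m

Leg 1 (102°, 1193 m): east 1193 sin 102° = 1166.93, north 1193 cos 102° = -248.04
Leg 2 (275°, 2626 m): east 2626 sin 275° = -2616.01, north 2626 cos 275° = 228.87
Net: -1449.08 east, -19.17 north. Distance = √((-1449.08)² + (-19.17)²) = 1449.204 m.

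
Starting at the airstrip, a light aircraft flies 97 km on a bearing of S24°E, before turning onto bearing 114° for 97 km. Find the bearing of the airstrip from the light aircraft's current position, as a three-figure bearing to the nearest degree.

315°

Leg 1 (S24°E, 97 km): east 97 sin 156° = 39.45, north 97 cos 156° = -88.61
Leg 2 (114°, 97 km): east 97 sin 114° = 88.61, north 97 cos 114° = -39.45
Net displacement: 128.07 east, -128.07 north. Direction back to start is (-128.07, 128.07): bearing = atan2(-128.07, 128.07) mod 360° = 315.00° ≈ 315°.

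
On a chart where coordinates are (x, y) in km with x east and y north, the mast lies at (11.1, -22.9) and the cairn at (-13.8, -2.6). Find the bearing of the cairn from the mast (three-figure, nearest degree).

Δeast = -13.8 − 11.1 = -24.90; Δnorth = -2.6 − -22.9 = 20.30.
Bearing = atan2(Δeast, Δnorth) mod 360° = 309.19° ≈ 309°.

309°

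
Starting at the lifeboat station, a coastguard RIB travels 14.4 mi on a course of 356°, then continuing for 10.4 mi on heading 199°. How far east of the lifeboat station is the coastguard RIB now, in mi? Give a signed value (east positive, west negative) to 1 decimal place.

-4.4 mi

Leg 1 (356°, 14.4 mi): east 14.4 sin 356° = -1.00, north 14.4 cos 356° = 14.36
Leg 2 (199°, 10.4 mi): east 10.4 sin 199° = -3.39, north 10.4 cos 199° = -9.83
Net east component: -4.39 mi.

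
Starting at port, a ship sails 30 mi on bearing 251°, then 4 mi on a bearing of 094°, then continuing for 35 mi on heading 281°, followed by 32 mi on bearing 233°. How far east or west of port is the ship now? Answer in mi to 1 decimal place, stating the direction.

Leg 1 (251°, 30 mi): east 30 sin 251° = -28.37, north 30 cos 251° = -9.77
Leg 2 (094°, 4 mi): east 4 sin 94° = 3.99, north 4 cos 94° = -0.28
Leg 3 (281°, 35 mi): east 35 sin 281° = -34.36, north 35 cos 281° = 6.68
Leg 4 (233°, 32 mi): east 32 sin 233° = -25.56, north 32 cos 233° = -19.26
Net east component: -84.29 mi.

84.3 mi west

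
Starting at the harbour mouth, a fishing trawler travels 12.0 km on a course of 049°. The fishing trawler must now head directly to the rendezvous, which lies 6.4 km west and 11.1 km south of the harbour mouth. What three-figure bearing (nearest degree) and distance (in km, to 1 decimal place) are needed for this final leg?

219°, 24.5 km

Leg 1 (049°, 12.0 km): east 12.0 sin 49° = 9.06, north 12.0 cos 49° = 7.87
Current position: (9.06, 7.87). Target: (-6.4, -11.1). Remaining: Δeast = -15.46, Δnorth = -18.97.
Bearing = atan2(-15.46, -18.97) mod 360° = 219.17°; distance = √((-15.46)² + (-18.97)²) = 24.472 km.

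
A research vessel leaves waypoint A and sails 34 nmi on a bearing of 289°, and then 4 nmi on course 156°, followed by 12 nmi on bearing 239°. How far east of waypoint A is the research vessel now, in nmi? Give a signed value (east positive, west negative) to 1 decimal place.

Leg 1 (289°, 34 nmi): east 34 sin 289° = -32.15, north 34 cos 289° = 11.07
Leg 2 (156°, 4 nmi): east 4 sin 156° = 1.63, north 4 cos 156° = -3.65
Leg 3 (239°, 12 nmi): east 12 sin 239° = -10.29, north 12 cos 239° = -6.18
Net east component: -40.81 nmi.

-40.8 nmi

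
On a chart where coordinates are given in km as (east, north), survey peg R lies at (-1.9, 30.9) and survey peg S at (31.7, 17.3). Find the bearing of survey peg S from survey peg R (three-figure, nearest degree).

Δeast = 31.7 − -1.9 = 33.60; Δnorth = 17.3 − 30.9 = -13.60.
Bearing = atan2(Δeast, Δnorth) mod 360° = 112.04° ≈ 112°.

112°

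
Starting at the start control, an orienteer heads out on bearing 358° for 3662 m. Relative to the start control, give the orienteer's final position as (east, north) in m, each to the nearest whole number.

Leg 1 (358°, 3662 m): east 3662 sin 358° = -127.80, north 3662 cos 358° = 3659.77
Summing: -127.80 m east, 3659.77 m north → (-128, 3660).

(-128, 3660)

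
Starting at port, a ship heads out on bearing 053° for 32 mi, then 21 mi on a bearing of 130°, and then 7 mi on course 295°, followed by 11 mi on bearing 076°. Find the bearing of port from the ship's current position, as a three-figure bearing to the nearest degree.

Leg 1 (053°, 32 mi): east 32 sin 53° = 25.56, north 32 cos 53° = 19.26
Leg 2 (130°, 21 mi): east 21 sin 130° = 16.09, north 21 cos 130° = -13.50
Leg 3 (295°, 7 mi): east 7 sin 295° = -6.34, north 7 cos 295° = 2.96
Leg 4 (076°, 11 mi): east 11 sin 76° = 10.67, north 11 cos 76° = 2.66
Net displacement: 45.97 east, 11.38 north. Direction back to start is (-45.97, -11.38): bearing = atan2(-45.97, -11.38) mod 360° = 256.10° ≈ 256°.

256°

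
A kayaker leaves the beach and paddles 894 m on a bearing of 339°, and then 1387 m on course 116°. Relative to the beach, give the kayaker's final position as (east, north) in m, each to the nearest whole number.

Leg 1 (339°, 894 m): east 894 sin 339° = -320.38, north 894 cos 339° = 834.62
Leg 2 (116°, 1387 m): east 1387 sin 116° = 1246.63, north 1387 cos 116° = -608.02
Summing: 926.25 m east, 226.60 m north → (926, 227).

(926, 227)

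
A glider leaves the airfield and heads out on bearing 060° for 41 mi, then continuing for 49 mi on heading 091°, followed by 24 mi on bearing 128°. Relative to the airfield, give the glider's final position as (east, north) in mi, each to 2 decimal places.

(103.41, 4.87)

Leg 1 (060°, 41 mi): east 41 sin 60° = 35.51, north 41 cos 60° = 20.50
Leg 2 (091°, 49 mi): east 49 sin 91° = 48.99, north 49 cos 91° = -0.86
Leg 3 (128°, 24 mi): east 24 sin 128° = 18.91, north 24 cos 128° = -14.78
Summing: 103.41 mi east, 4.87 mi north → (103.41, 4.87).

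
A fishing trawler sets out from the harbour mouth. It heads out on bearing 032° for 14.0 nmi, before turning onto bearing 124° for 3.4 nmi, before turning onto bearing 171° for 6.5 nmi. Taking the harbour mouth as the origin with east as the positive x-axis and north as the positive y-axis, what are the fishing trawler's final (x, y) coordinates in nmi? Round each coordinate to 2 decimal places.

(11.25, 3.55)

Leg 1 (032°, 14.0 nmi): east 14.0 sin 32° = 7.42, north 14.0 cos 32° = 11.87
Leg 2 (124°, 3.4 nmi): east 3.4 sin 124° = 2.82, north 3.4 cos 124° = -1.90
Leg 3 (171°, 6.5 nmi): east 6.5 sin 171° = 1.02, north 6.5 cos 171° = -6.42
Summing: 11.25 nmi east, 3.55 nmi north → (11.25, 3.55).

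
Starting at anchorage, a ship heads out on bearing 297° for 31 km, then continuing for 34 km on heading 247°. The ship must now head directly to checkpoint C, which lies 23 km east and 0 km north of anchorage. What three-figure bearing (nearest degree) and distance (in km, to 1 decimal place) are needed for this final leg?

091°, 81.9 km

Leg 1 (297°, 31 km): east 31 sin 297° = -27.62, north 31 cos 297° = 14.07
Leg 2 (247°, 34 km): east 34 sin 247° = -31.30, north 34 cos 247° = -13.28
Current position: (-58.92, 0.79). Target: (23, 0). Remaining: Δeast = 81.92, Δnorth = -0.79.
Bearing = atan2(81.92, -0.79) mod 360° = 90.55°; distance = √((81.92)² + (-0.79)²) = 81.922 km.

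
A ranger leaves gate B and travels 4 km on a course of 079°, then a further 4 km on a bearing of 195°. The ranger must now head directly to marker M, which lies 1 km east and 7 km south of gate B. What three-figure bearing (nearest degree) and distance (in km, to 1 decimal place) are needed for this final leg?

Leg 1 (079°, 4 km): east 4 sin 79° = 3.93, north 4 cos 79° = 0.76
Leg 2 (195°, 4 km): east 4 sin 195° = -1.04, north 4 cos 195° = -3.86
Current position: (2.89, -3.10). Target: (1, -7). Remaining: Δeast = -1.89, Δnorth = -3.90.
Bearing = atan2(-1.89, -3.90) mod 360° = 205.87°; distance = √((-1.89)² + (-3.90)²) = 4.334 km.

206°, 4.3 km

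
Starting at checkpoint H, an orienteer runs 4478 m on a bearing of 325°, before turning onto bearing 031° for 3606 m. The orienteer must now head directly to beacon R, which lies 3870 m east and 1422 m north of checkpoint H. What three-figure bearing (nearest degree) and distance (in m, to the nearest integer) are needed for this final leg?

Leg 1 (325°, 4478 m): east 4478 sin 325° = -2568.48, north 4478 cos 325° = 3668.16
Leg 2 (031°, 3606 m): east 3606 sin 31° = 1857.23, north 3606 cos 31° = 3090.95
Current position: (-711.25, 6759.11). Target: (3870, 1422). Remaining: Δeast = 4581.25, Δnorth = -5337.11.
Bearing = atan2(4581.25, -5337.11) mod 360° = 139.36°; distance = √((4581.25)² + (-5337.11)²) = 7033.673 m.

139°, 7034 m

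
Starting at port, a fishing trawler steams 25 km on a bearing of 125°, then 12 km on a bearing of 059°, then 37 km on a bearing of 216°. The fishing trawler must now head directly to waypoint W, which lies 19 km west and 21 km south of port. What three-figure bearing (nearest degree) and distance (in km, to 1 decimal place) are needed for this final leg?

Leg 1 (125°, 25 km): east 25 sin 125° = 20.48, north 25 cos 125° = -14.34
Leg 2 (059°, 12 km): east 12 sin 59° = 10.29, north 12 cos 59° = 6.18
Leg 3 (216°, 37 km): east 37 sin 216° = -21.75, north 37 cos 216° = -29.93
Current position: (9.02, -38.09). Target: (-19, -21). Remaining: Δeast = -28.02, Δnorth = 17.09.
Bearing = atan2(-28.02, 17.09) mod 360° = 301.39°; distance = √((-28.02)² + (17.09)²) = 32.819 km.

301°, 32.8 km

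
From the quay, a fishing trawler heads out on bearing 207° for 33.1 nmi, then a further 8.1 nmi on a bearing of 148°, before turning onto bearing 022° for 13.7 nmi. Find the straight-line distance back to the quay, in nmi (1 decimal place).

Leg 1 (207°, 33.1 nmi): east 33.1 sin 207° = -15.03, north 33.1 cos 207° = -29.49
Leg 2 (148°, 8.1 nmi): east 8.1 sin 148° = 4.29, north 8.1 cos 148° = -6.87
Leg 3 (022°, 13.7 nmi): east 13.7 sin 22° = 5.13, north 13.7 cos 22° = 12.70
Net: -5.60 east, -23.66 north. Distance = √((-5.60)² + (-23.66)²) = 24.313 nmi.

24.3 nmi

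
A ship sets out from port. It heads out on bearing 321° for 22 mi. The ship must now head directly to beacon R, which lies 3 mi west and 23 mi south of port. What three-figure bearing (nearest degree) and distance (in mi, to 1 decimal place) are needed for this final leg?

Leg 1 (321°, 22 mi): east 22 sin 321° = -13.85, north 22 cos 321° = 17.10
Current position: (-13.85, 17.10). Target: (-3, -23). Remaining: Δeast = 10.85, Δnorth = -40.10.
Bearing = atan2(10.85, -40.10) mod 360° = 164.87°; distance = √((10.85)² + (-40.10)²) = 41.538 mi.

165°, 41.5 mi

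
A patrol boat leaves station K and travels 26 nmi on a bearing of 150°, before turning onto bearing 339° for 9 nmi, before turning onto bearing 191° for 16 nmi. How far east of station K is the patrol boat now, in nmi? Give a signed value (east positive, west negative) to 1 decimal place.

Leg 1 (150°, 26 nmi): east 26 sin 150° = 13.00, north 26 cos 150° = -22.52
Leg 2 (339°, 9 nmi): east 9 sin 339° = -3.23, north 9 cos 339° = 8.40
Leg 3 (191°, 16 nmi): east 16 sin 191° = -3.05, north 16 cos 191° = -15.71
Net east component: 6.72 nmi.

6.7 nmi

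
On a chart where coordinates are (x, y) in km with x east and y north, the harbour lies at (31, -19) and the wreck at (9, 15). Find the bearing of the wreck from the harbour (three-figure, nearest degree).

327°

Δeast = 9 − 31 = -22.00; Δnorth = 15 − -19 = 34.00.
Bearing = atan2(Δeast, Δnorth) mod 360° = 327.09° ≈ 327°.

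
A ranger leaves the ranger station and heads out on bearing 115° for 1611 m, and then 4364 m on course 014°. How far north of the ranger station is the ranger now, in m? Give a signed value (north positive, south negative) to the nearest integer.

Leg 1 (115°, 1611 m): east 1611 sin 115° = 1460.06, north 1611 cos 115° = -680.84
Leg 2 (014°, 4364 m): east 4364 sin 14° = 1055.75, north 4364 cos 14° = 4234.37
Net north component: 3553.53 m.

3554 m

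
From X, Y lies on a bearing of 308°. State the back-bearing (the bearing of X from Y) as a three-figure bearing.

128°

Back-bearing = 308° − 180° = 128°.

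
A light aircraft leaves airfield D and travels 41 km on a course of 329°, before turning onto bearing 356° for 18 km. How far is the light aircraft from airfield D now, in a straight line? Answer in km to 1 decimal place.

57.6 km

Leg 1 (329°, 41 km): east 41 sin 329° = -21.12, north 41 cos 329° = 35.14
Leg 2 (356°, 18 km): east 18 sin 356° = -1.26, north 18 cos 356° = 17.96
Net: -22.37 east, 53.10 north. Distance = √((-22.37)² + (53.10)²) = 57.621 km.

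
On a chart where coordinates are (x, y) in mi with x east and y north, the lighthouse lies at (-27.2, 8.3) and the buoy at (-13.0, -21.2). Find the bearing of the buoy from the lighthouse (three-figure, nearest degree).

154°

Δeast = -13.0 − -27.2 = 14.20; Δnorth = -21.2 − 8.3 = -29.50.
Bearing = atan2(Δeast, Δnorth) mod 360° = 154.30° ≈ 154°.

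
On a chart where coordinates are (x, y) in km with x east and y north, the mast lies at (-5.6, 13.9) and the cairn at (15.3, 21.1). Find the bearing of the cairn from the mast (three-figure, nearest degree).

Δeast = 15.3 − -5.6 = 20.90; Δnorth = 21.1 − 13.9 = 7.20.
Bearing = atan2(Δeast, Δnorth) mod 360° = 70.99° ≈ 071°.

071°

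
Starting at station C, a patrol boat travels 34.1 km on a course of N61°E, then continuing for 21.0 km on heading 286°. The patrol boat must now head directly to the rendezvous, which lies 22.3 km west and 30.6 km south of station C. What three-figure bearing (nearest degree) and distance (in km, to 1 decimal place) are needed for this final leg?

Leg 1 (N61°E, 34.1 km): east 34.1 sin 61° = 29.82, north 34.1 cos 61° = 16.53
Leg 2 (286°, 21.0 km): east 21.0 sin 286° = -20.19, north 21.0 cos 286° = 5.79
Current position: (9.64, 22.32). Target: (-22.3, -30.6). Remaining: Δeast = -31.94, Δnorth = -52.92.
Bearing = atan2(-31.94, -52.92) mod 360° = 211.11°; distance = √((-31.94)² + (-52.92)²) = 61.811 km.

211°, 61.8 km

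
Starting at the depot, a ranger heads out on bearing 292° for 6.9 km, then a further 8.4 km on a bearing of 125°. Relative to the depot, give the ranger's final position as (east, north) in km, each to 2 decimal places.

Leg 1 (292°, 6.9 km): east 6.9 sin 292° = -6.40, north 6.9 cos 292° = 2.58
Leg 2 (125°, 8.4 km): east 8.4 sin 125° = 6.88, north 8.4 cos 125° = -4.82
Summing: 0.48 km east, -2.23 km north → (0.48, -2.23).

(0.48, -2.23)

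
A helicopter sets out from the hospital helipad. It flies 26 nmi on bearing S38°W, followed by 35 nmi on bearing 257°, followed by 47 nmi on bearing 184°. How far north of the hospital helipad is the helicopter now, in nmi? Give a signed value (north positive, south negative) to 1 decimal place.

Leg 1 (S38°W, 26 nmi): east 26 sin 218° = -16.01, north 26 cos 218° = -20.49
Leg 2 (257°, 35 nmi): east 35 sin 257° = -34.10, north 35 cos 257° = -7.87
Leg 3 (184°, 47 nmi): east 47 sin 184° = -3.28, north 47 cos 184° = -46.89
Net north component: -75.25 nmi.

-75.2 nmi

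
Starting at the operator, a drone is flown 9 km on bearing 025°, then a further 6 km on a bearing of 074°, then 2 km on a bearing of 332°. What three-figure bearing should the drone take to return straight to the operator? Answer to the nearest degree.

217°

Leg 1 (025°, 9 km): east 9 sin 25° = 3.80, north 9 cos 25° = 8.16
Leg 2 (074°, 6 km): east 6 sin 74° = 5.77, north 6 cos 74° = 1.65
Leg 3 (332°, 2 km): east 2 sin 332° = -0.94, north 2 cos 332° = 1.77
Net displacement: 8.63 east, 11.58 north. Direction back to start is (-8.63, -11.58): bearing = atan2(-8.63, -11.58) mod 360° = 216.71° ≈ 217°.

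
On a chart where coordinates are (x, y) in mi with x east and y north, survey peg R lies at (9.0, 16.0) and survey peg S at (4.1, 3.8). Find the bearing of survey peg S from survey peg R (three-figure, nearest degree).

202°

Δeast = 4.1 − 9.0 = -4.90; Δnorth = 3.8 − 16.0 = -12.20.
Bearing = atan2(Δeast, Δnorth) mod 360° = 201.88° ≈ 202°.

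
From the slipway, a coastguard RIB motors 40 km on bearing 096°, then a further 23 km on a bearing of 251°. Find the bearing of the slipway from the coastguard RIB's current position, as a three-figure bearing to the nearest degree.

Leg 1 (096°, 40 km): east 40 sin 96° = 39.78, north 40 cos 96° = -4.18
Leg 2 (251°, 23 km): east 23 sin 251° = -21.75, north 23 cos 251° = -7.49
Net displacement: 18.03 east, -11.67 north. Direction back to start is (-18.03, 11.67): bearing = atan2(-18.03, 11.67) mod 360° = 302.91° ≈ 303°.

303°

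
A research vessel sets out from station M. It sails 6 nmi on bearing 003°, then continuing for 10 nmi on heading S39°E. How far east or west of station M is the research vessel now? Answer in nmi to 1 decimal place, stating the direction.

6.6 nmi east

Leg 1 (003°, 6 nmi): east 6 sin 3° = 0.31, north 6 cos 3° = 5.99
Leg 2 (S39°E, 10 nmi): east 10 sin 141° = 6.29, north 10 cos 141° = -7.77
Net east component: 6.61 nmi.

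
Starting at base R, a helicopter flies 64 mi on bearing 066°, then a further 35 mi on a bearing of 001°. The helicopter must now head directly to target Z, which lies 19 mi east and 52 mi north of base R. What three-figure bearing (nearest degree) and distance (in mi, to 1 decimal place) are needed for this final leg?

Leg 1 (066°, 64 mi): east 64 sin 66° = 58.47, north 64 cos 66° = 26.03
Leg 2 (001°, 35 mi): east 35 sin 1° = 0.61, north 35 cos 1° = 34.99
Current position: (59.08, 61.03). Target: (19, 52). Remaining: Δeast = -40.08, Δnorth = -9.03.
Bearing = atan2(-40.08, -9.03) mod 360° = 257.31°; distance = √((-40.08)² + (-9.03)²) = 41.082 mi.

257°, 41.1 mi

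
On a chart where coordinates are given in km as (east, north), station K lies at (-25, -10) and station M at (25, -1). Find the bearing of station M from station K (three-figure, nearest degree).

Δeast = 25 − -25 = 50.00; Δnorth = -1 − -10 = 9.00.
Bearing = atan2(Δeast, Δnorth) mod 360° = 79.80° ≈ 080°.

080°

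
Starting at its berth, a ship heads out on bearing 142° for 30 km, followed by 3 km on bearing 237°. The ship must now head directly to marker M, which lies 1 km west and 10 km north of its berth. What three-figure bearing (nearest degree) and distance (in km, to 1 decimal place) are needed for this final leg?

334°, 39.1 km

Leg 1 (142°, 30 km): east 30 sin 142° = 18.47, north 30 cos 142° = -23.64
Leg 2 (237°, 3 km): east 3 sin 237° = -2.52, north 3 cos 237° = -1.63
Current position: (15.95, -25.27). Target: (-1, 10). Remaining: Δeast = -16.95, Δnorth = 35.27.
Bearing = atan2(-16.95, 35.27) mod 360° = 334.33°; distance = √((-16.95)² + (35.27)²) = 39.137 km.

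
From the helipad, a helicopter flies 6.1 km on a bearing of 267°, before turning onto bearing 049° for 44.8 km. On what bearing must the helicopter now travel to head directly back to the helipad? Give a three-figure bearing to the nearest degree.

Leg 1 (267°, 6.1 km): east 6.1 sin 267° = -6.09, north 6.1 cos 267° = -0.32
Leg 2 (049°, 44.8 km): east 44.8 sin 49° = 33.81, north 44.8 cos 49° = 29.39
Net displacement: 27.72 east, 29.07 north. Direction back to start is (-27.72, -29.07): bearing = atan2(-27.72, -29.07) mod 360° = 223.64° ≈ 224°.

224°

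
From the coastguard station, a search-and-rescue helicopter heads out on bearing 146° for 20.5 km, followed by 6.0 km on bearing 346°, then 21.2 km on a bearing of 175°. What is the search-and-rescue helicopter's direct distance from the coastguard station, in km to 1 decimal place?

Leg 1 (146°, 20.5 km): east 20.5 sin 146° = 11.46, north 20.5 cos 146° = -17.00
Leg 2 (346°, 6.0 km): east 6.0 sin 346° = -1.45, north 6.0 cos 346° = 5.82
Leg 3 (175°, 21.2 km): east 21.2 sin 175° = 1.85, north 21.2 cos 175° = -21.12
Net: 11.86 east, -32.29 north. Distance = √((11.86)² + (-32.29)²) = 34.402 km.

34.4 km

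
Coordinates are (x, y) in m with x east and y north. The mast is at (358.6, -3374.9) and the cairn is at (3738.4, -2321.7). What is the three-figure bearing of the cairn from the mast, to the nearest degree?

Δeast = 3738.4 − 358.6 = 3379.80; Δnorth = -2321.7 − -3374.9 = 1053.20.
Bearing = atan2(Δeast, Δnorth) mod 360° = 72.69° ≈ 073°.

073°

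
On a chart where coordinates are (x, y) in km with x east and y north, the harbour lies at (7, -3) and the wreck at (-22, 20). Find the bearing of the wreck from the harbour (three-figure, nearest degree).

Δeast = -22 − 7 = -29.00; Δnorth = 20 − -3 = 23.00.
Bearing = atan2(Δeast, Δnorth) mod 360° = 308.42° ≈ 308°.

308°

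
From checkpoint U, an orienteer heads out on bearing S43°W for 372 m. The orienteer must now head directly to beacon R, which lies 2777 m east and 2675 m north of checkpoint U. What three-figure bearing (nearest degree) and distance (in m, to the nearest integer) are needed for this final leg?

046°, 4227 m

Leg 1 (S43°W, 372 m): east 372 sin 223° = -253.70, north 372 cos 223° = -272.06
Current position: (-253.70, -272.06). Target: (2777, 2675). Remaining: Δeast = 3030.70, Δnorth = 2947.06.
Bearing = atan2(3030.70, 2947.06) mod 360° = 45.80°; distance = √((3030.70)² + (2947.06)²) = 4227.333 m.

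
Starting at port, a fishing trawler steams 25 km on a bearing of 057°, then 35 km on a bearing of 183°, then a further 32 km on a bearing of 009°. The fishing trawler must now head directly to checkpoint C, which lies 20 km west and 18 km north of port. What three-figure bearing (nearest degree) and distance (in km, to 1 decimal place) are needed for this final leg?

Leg 1 (057°, 25 km): east 25 sin 57° = 20.97, north 25 cos 57° = 13.62
Leg 2 (183°, 35 km): east 35 sin 183° = -1.83, north 35 cos 183° = -34.95
Leg 3 (009°, 32 km): east 32 sin 9° = 5.01, north 32 cos 9° = 31.61
Current position: (24.14, 10.27). Target: (-20, 18). Remaining: Δeast = -44.14, Δnorth = 7.73.
Bearing = atan2(-44.14, 7.73) mod 360° = 279.93°; distance = √((-44.14)² + (7.73)²) = 44.813 km.

280°, 44.8 km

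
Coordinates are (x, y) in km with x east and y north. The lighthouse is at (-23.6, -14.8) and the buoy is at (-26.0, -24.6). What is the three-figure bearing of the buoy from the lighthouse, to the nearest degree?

Δeast = -26.0 − -23.6 = -2.40; Δnorth = -24.6 − -14.8 = -9.80.
Bearing = atan2(Δeast, Δnorth) mod 360° = 193.76° ≈ 194°.

194°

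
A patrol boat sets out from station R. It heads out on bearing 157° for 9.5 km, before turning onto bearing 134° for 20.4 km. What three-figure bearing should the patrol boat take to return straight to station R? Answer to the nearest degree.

Leg 1 (157°, 9.5 km): east 9.5 sin 157° = 3.71, north 9.5 cos 157° = -8.74
Leg 2 (134°, 20.4 km): east 20.4 sin 134° = 14.67, north 20.4 cos 134° = -14.17
Net displacement: 18.39 east, -22.92 north. Direction back to start is (-18.39, 22.92): bearing = atan2(-18.39, 22.92) mod 360° = 321.26° ≈ 321°.

321°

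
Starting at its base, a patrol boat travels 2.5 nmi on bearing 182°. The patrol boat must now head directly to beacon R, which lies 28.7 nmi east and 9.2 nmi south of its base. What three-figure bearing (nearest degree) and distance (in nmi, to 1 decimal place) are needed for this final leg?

Leg 1 (182°, 2.5 nmi): east 2.5 sin 182° = -0.09, north 2.5 cos 182° = -2.50
Current position: (-0.09, -2.50). Target: (28.7, -9.2). Remaining: Δeast = 28.79, Δnorth = -6.70.
Bearing = atan2(28.79, -6.70) mod 360° = 103.10°; distance = √((28.79)² + (-6.70)²) = 29.557 nmi.

103°, 29.6 nmi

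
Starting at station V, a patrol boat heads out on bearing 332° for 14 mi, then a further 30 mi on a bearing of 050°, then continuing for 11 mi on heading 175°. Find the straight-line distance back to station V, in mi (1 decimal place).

Leg 1 (332°, 14 mi): east 14 sin 332° = -6.57, north 14 cos 332° = 12.36
Leg 2 (050°, 30 mi): east 30 sin 50° = 22.98, north 30 cos 50° = 19.28
Leg 3 (175°, 11 mi): east 11 sin 175° = 0.96, north 11 cos 175° = -10.96
Net: 17.37 east, 20.69 north. Distance = √((17.37)² + (20.69)²) = 27.011 mi.

27.0 mi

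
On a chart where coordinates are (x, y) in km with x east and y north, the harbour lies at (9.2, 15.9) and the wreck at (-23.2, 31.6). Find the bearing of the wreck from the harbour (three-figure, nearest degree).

296°

Δeast = -23.2 − 9.2 = -32.40; Δnorth = 31.6 − 15.9 = 15.70.
Bearing = atan2(Δeast, Δnorth) mod 360° = 295.85° ≈ 296°.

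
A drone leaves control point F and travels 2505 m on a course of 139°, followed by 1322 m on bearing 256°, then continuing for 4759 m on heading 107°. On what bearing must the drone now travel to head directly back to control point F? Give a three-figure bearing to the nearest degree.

Leg 1 (139°, 2505 m): east 2505 sin 139° = 1643.43, north 2505 cos 139° = -1890.55
Leg 2 (256°, 1322 m): east 1322 sin 256° = -1282.73, north 1322 cos 256° = -319.82
Leg 3 (107°, 4759 m): east 4759 sin 107° = 4551.05, north 4759 cos 107° = -1391.40
Net displacement: 4911.75 east, -3601.77 north. Direction back to start is (-4911.75, 3601.77): bearing = atan2(-4911.75, 3601.77) mod 360° = 306.25° ≈ 306°.

306°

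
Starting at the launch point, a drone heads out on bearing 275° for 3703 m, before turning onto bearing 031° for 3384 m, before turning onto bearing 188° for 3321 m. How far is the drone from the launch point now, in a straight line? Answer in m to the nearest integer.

Leg 1 (275°, 3703 m): east 3703 sin 275° = -3688.91, north 3703 cos 275° = 322.74
Leg 2 (031°, 3384 m): east 3384 sin 31° = 1742.89, north 3384 cos 31° = 2900.65
Leg 3 (188°, 3321 m): east 3321 sin 188° = -462.19, north 3321 cos 188° = -3288.68
Net: -2408.21 east, -65.29 north. Distance = √((-2408.21)² + (-65.29)²) = 2409.099 m.

2409 m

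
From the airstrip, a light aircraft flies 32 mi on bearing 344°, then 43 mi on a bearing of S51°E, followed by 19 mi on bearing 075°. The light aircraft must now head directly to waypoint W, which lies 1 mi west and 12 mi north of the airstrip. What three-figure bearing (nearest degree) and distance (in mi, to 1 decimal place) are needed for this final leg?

274°, 44.1 mi

Leg 1 (344°, 32 mi): east 32 sin 344° = -8.82, north 32 cos 344° = 30.76
Leg 2 (S51°E, 43 mi): east 43 sin 129° = 33.42, north 43 cos 129° = -27.06
Leg 3 (075°, 19 mi): east 19 sin 75° = 18.35, north 19 cos 75° = 4.92
Current position: (42.95, 8.62). Target: (-1, 12). Remaining: Δeast = -43.95, Δnorth = 3.38.
Bearing = atan2(-43.95, 3.38) mod 360° = 274.40°; distance = √((-43.95)² + (3.38)²) = 44.079 mi.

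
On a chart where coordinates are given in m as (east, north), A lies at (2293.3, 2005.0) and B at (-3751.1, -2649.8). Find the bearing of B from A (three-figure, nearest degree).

232°

Δeast = -3751.1 − 2293.3 = -6044.40; Δnorth = -2649.8 − 2005.0 = -4654.80.
Bearing = atan2(Δeast, Δnorth) mod 360° = 232.40° ≈ 232°.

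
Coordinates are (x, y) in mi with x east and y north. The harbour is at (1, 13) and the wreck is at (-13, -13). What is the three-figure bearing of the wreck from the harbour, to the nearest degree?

208°

Δeast = -13 − 1 = -14.00; Δnorth = -13 − 13 = -26.00.
Bearing = atan2(Δeast, Δnorth) mod 360° = 208.30° ≈ 208°.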